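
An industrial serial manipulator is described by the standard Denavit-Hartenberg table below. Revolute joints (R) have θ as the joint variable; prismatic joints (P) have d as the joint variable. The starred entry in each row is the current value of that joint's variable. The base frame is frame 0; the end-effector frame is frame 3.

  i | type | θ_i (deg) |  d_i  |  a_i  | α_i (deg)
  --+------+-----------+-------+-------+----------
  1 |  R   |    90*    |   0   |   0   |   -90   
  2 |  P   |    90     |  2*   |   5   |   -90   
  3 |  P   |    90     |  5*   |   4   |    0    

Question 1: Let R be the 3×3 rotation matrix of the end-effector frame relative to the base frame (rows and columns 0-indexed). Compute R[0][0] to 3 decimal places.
1.000

End-effector x-axis (col 0 of R) = (1.0000,-0.0000,-0.0000)
R[0][0] = 1.0000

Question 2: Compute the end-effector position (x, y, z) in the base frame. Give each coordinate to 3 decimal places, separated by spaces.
2.000 -5.000 -5.000

after link 1: o_1 = (0.0000, 0.0000, 0.0000)
after link 2: o_2 = (-2.0000, 0.0000, -5.0000)
after link 3: o_3 = (2.0000, -5.0000, -5.0000)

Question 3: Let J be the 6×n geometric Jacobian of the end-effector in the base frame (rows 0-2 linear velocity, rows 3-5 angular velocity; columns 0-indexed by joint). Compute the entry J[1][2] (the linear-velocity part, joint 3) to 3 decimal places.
prismatic axis z_2 = (-0.0000,-1.0000,-0.0000)
J_v[:, 2] = z_2; J_ω[:, 2] = (0,0,0)
entry J[1][2] = -1.0000

-1.000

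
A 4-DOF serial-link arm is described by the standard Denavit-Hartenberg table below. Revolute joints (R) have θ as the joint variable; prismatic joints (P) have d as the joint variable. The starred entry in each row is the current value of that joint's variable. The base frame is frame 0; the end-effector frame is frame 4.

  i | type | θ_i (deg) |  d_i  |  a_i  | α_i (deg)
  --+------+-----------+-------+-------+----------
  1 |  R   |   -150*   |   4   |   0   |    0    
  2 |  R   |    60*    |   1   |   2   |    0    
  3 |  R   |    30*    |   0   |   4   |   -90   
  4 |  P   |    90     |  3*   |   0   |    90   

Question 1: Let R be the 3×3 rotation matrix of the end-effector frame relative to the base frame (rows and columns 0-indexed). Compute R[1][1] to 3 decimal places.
0.500

End-effector y-axis (col 1 of R) = (0.8660,0.5000,0.0000)
R[1][1] = 0.5000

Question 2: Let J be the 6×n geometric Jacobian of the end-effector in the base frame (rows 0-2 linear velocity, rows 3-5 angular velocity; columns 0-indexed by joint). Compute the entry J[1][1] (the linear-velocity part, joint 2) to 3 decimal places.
4.598

axis z_1 = (0.0000,0.0000,1.0000); lever o_n−o_1 = (4.5981,-3.9641,1.0000)
cross product → J_v[:, 1] = (3.9641,4.5981,-0.0000)
J_ω[:, 1] = z_1
entry J[1][1] = 4.5981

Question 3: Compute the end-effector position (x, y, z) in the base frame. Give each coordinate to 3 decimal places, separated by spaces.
after link 1: o_1 = (0.0000, 0.0000, 4.0000)
after link 2: o_2 = (-0.0000, -2.0000, 5.0000)
after link 3: o_3 = (2.0000, -5.4641, 5.0000)
after link 4: o_4 = (4.5981, -3.9641, 5.0000)

4.598 -3.964 5.000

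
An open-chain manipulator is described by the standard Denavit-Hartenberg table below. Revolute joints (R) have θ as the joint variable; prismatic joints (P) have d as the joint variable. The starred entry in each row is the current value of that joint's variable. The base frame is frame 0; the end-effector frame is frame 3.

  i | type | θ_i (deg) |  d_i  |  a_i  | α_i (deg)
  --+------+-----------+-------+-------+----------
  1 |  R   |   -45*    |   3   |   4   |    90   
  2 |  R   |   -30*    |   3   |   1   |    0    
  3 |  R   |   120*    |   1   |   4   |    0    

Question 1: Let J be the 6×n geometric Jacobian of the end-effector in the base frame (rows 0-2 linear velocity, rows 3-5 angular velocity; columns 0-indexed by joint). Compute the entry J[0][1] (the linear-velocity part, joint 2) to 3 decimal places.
axis z_1 = (-0.7071,-0.7071,0.0000); lever o_n−o_1 = (-2.2161,-3.4408,3.5000)
cross product → J_v[:, 1] = (-2.4749,2.4749,0.8660)
J_ω[:, 1] = z_1
entry J[0][1] = -2.4749

-2.475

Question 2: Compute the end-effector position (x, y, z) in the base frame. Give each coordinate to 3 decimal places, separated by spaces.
after link 1: o_1 = (2.8284, -2.8284, 3.0000)
after link 2: o_2 = (1.3195, -5.5621, 2.5000)
after link 3: o_3 = (0.6124, -6.2692, 6.5000)

0.612 -6.269 6.500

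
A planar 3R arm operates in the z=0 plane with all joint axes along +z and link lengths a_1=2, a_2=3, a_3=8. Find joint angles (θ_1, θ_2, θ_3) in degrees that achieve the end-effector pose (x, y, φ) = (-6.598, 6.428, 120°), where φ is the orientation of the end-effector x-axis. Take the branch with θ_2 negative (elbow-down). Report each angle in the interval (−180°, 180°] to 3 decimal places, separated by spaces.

wrist centre = target − a_3·(cos φ, sin φ) = (-2.5980, -0.5002)
cos θ_2 = (6.9998−2²−3²)/(2·2·3) = -0.5000; θ_2 = -120.0011° (elbow-down)
β = atan2(-0.5002,-2.5980) = -169.1020°; ψ = atan2(-2.5980,0.5000) = -79.1075°
θ_1 = β − ψ = -89.9945°
θ_3 = φ − θ_1 − θ_2 = -30.0045° (wrapped to (-180°,180°])

-89.994 -120.001 -30.004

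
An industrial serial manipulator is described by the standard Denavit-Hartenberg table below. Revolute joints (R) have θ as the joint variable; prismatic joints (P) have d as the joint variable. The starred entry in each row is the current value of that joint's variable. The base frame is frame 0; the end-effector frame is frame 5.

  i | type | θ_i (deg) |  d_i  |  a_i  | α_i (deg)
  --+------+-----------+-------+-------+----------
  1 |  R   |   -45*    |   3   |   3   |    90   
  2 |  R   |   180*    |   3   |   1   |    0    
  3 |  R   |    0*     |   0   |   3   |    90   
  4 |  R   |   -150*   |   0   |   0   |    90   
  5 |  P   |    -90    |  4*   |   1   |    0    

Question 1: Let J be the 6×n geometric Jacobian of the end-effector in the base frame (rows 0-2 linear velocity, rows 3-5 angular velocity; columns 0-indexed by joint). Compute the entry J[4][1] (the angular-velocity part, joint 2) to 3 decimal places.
-0.707

axis z_1 = (-0.7071,-0.7071,0.0000); lever o_n−o_1 = (-5.9850,-3.1566,-1.0000)
cross product → J_v[:, 1] = (0.7071,-0.7071,-2.0000)
J_ω[:, 1] = z_1
entry J[4][1] = -0.7071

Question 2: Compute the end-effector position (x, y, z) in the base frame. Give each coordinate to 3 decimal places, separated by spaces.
after link 1: o_1 = (2.1213, -2.1213, 3.0000)
after link 2: o_2 = (-0.7071, -3.5355, 3.0000)
after link 3: o_3 = (-2.8284, -1.4142, 3.0000)
after link 4: o_4 = (-2.8284, -1.4142, 3.0000)
after link 5: o_5 = (-3.8637, -5.2779, 2.0000)

-3.864 -5.278 2.000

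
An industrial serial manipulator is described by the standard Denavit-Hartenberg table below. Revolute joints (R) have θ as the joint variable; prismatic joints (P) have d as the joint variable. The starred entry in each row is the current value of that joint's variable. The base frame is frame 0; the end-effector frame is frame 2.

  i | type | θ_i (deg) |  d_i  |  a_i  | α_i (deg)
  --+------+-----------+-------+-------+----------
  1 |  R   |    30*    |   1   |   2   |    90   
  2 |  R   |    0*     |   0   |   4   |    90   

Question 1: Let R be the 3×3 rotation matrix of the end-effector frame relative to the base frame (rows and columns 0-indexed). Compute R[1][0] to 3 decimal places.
0.500

End-effector x-axis (col 0 of R) = (0.8660,0.5000,0.0000)
R[1][0] = 0.5000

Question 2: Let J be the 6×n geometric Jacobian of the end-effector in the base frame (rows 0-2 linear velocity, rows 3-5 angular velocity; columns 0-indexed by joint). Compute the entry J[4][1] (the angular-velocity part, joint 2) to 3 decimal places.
axis z_1 = (0.5000,-0.8660,0.0000); lever o_n−o_1 = (3.4641,2.0000,0.0000)
cross product → J_v[:, 1] = (-0.0000,0.0000,4.0000)
J_ω[:, 1] = z_1
entry J[4][1] = -0.8660

-0.866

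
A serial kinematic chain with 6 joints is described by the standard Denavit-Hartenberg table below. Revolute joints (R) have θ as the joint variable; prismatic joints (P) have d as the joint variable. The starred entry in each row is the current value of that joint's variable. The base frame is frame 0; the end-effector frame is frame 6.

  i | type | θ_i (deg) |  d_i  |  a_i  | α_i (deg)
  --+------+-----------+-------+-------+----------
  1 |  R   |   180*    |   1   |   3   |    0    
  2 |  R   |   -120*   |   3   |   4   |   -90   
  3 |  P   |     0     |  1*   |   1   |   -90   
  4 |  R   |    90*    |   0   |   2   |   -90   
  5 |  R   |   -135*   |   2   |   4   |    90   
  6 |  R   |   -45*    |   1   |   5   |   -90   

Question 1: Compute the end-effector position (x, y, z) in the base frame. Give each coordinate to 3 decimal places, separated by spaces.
-4.093 8.178 -0.621

after link 1: o_1 = (-3.0000, 0.0000, 1.0000)
after link 2: o_2 = (-1.0000, 3.4641, 4.0000)
after link 3: o_3 = (-1.3660, 4.8301, 4.0000)
after link 4: o_4 = (0.3660, 3.8301, 4.0000)
after link 5: o_5 = (-3.0835, 3.5123, 1.1716)
after link 6: o_6 = (-4.0931, 8.1777, -0.6213)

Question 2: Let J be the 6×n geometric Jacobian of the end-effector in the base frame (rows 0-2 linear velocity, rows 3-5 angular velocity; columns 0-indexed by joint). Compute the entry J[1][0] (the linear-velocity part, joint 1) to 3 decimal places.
-4.093

axis z_0 = ẑ; lever o_n−o_0 = (-4.0931,8.1777,-0.6213)
cross product → J_v[:, 0] = (-8.1777,-4.0931,0.0000)
J_ω[:, 0] = z_0
entry J[1][0] = -4.0931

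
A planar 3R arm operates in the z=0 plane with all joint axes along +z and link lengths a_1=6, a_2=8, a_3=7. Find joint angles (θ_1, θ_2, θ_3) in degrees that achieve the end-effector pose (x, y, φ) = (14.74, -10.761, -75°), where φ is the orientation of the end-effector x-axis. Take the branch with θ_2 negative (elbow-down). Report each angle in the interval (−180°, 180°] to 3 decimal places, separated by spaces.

wrist centre = target − a_3·(cos φ, sin φ) = (12.9283, -3.9995)
cos θ_2 = (183.1362−6²−8²)/(2·6·8) = 0.8660; θ_2 = -30.0026° (elbow-down)
β = atan2(-3.9995,12.9283) = -17.1901°; ψ = atan2(-4.0003,12.9280) = -17.1936°
θ_1 = β − ψ = 0.0035°
θ_3 = φ − θ_1 − θ_2 = -45.0009° (wrapped to (-180°,180°])

0.004 -30.003 -45.001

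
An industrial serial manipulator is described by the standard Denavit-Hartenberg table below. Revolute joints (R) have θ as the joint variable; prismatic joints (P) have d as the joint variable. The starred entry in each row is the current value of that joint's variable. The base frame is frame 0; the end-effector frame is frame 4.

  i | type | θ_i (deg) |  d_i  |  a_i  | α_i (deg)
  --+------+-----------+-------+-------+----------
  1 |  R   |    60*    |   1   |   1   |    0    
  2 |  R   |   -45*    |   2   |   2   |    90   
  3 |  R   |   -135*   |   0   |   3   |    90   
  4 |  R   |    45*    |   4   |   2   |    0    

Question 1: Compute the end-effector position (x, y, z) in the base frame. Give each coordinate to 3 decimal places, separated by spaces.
-2.949 -1.522 2.707

after link 1: o_1 = (0.5000, 0.8660, 1.0000)
after link 2: o_2 = (2.4319, 1.3837, 3.0000)
after link 3: o_3 = (0.3828, 0.8346, 0.8787)
after link 4: o_4 = (-2.9491, -1.5223, 2.7071)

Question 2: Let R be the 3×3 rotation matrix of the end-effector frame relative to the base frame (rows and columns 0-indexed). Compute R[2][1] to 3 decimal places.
End-effector y-axis (col 1 of R) = (0.6660,-0.5536,0.5000)
R[2][1] = 0.5000

0.500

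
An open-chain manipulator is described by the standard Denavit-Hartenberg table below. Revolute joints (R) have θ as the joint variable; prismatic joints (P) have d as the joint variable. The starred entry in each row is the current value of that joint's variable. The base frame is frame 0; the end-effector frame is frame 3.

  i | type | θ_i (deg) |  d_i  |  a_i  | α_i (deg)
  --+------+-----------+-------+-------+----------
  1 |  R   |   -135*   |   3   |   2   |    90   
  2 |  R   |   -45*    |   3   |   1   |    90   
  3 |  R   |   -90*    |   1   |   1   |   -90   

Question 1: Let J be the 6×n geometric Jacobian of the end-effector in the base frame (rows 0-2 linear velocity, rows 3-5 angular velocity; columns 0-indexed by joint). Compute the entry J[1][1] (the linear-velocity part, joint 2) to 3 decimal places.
-1.000

axis z_1 = (-0.7071,0.7071,0.0000); lever o_n−o_1 = (-1.4142,1.4142,-1.4142)
cross product → J_v[:, 1] = (-1.0000,-1.0000,0.0000)
J_ω[:, 1] = z_1
entry J[1][1] = -1.0000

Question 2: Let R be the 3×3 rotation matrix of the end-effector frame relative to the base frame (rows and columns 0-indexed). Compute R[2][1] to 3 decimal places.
0.707

End-effector y-axis (col 1 of R) = (-0.5000,-0.5000,0.7071)
R[2][1] = 0.7071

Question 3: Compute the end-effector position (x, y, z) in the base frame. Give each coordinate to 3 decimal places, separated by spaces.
after link 1: o_1 = (-1.4142, -1.4142, 3.0000)
after link 2: o_2 = (-4.0355, 0.2071, 2.2929)
after link 3: o_3 = (-2.8284, -0.0000, 1.5858)

-2.828 -0.000 1.586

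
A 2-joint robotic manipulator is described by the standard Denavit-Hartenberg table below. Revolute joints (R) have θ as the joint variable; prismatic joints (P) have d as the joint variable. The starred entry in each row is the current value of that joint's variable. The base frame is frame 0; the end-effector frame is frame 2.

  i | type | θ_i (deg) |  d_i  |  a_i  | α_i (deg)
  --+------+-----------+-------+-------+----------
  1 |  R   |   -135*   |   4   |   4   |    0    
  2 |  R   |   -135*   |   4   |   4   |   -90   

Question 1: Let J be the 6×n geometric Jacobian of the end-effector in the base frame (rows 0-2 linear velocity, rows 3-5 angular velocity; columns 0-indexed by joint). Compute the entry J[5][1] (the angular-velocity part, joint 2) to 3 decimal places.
1.000

axis z_1 = (0.0000,0.0000,1.0000); lever o_n−o_1 = (-0.0000,4.0000,4.0000)
cross product → J_v[:, 1] = (-4.0000,-0.0000,0.0000)
J_ω[:, 1] = z_1
entry J[5][1] = 1.0000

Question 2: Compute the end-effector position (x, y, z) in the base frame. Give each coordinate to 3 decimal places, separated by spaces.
after link 1: o_1 = (-2.8284, -2.8284, 4.0000)
after link 2: o_2 = (-2.8284, 1.1716, 8.0000)

-2.828 1.172 8.000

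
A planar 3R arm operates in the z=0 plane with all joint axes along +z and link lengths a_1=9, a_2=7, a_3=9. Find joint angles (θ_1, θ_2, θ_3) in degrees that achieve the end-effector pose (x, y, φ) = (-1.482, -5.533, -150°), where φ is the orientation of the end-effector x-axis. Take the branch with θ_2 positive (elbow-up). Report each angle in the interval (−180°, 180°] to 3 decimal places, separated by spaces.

wrist centre = target − a_3·(cos φ, sin φ) = (6.3122, -1.0330)
cos θ_2 = (40.9113−9²−7²)/(2·9·7) = -0.7071; θ_2 = 134.9956° (elbow-up)
β = atan2(-1.0330,6.3122) = -9.2941°; ψ = atan2(4.9501,4.0506) = 50.7069°
θ_1 = β − ψ = -60.0010°
θ_3 = φ − θ_1 − θ_2 = 135.0054° (wrapped to (-180°,180°])

-60.001 134.996 135.005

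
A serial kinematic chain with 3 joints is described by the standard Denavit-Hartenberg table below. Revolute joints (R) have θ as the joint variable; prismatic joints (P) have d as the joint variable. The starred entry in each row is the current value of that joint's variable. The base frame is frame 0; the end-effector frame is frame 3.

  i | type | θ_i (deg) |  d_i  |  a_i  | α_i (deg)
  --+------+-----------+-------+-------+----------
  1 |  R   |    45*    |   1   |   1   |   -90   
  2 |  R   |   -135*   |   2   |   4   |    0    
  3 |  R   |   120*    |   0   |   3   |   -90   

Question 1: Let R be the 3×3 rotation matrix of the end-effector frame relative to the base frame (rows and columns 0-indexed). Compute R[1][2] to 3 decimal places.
0.183

End-effector z-axis (col 2 of R) = (0.1830,0.1830,-0.9659)
R[1][2] = 0.1830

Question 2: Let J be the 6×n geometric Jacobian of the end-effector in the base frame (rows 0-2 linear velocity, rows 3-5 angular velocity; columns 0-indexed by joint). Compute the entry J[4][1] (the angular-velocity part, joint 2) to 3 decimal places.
0.707

axis z_1 = (-0.7071,0.7071,0.0000); lever o_n−o_1 = (-1.3652,1.4633,3.6049)
cross product → J_v[:, 1] = (2.5490,2.5490,-0.0694)
J_ω[:, 1] = z_1
entry J[4][1] = 0.7071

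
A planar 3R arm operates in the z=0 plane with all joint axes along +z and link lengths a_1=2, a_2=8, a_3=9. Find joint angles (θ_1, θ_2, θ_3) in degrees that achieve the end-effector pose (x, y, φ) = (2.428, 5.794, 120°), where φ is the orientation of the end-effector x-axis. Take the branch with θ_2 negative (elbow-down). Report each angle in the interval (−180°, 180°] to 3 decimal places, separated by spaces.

90.002 -120.004 150.002

wrist centre = target − a_3·(cos φ, sin φ) = (6.9280, -2.0002)
cos θ_2 = (51.9981−2²−8²)/(2·2·8) = -0.5001; θ_2 = -120.0039° (elbow-down)
β = atan2(-2.0002,6.9280) = -16.1043°; ψ = atan2(-6.9279,-2.0005) = -106.1063°
θ_1 = β − ψ = 90.0020°
θ_3 = φ − θ_1 − θ_2 = 150.0019° (wrapped to (-180°,180°])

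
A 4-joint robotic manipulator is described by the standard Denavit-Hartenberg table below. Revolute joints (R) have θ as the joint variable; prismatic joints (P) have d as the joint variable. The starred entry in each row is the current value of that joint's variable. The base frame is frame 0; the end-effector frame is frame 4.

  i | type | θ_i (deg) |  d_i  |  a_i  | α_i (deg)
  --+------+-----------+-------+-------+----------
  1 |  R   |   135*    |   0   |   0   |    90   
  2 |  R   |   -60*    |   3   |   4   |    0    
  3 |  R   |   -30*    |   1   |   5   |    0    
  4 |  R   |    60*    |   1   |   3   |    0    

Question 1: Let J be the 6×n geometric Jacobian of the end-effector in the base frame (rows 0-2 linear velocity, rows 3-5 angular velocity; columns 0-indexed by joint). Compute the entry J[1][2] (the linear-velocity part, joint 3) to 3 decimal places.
4.596

axis z_2 = (0.7071,0.7071,0.0000); lever o_n−o_2 = (-0.4229,3.2513,-6.5000)
cross product → J_v[:, 2] = (-4.5962,4.5962,2.5981)
J_ω[:, 2] = z_2
entry J[1][2] = 4.5962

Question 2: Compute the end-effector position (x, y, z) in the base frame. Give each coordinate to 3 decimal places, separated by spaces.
after link 1: o_1 = (0.0000, 0.0000, 0.0000)
after link 2: o_2 = (0.7071, 3.5355, -3.4641)
after link 3: o_3 = (1.4142, 4.2426, -8.4641)
after link 4: o_4 = (0.2842, 6.7869, -9.9641)

0.284 6.787 -9.964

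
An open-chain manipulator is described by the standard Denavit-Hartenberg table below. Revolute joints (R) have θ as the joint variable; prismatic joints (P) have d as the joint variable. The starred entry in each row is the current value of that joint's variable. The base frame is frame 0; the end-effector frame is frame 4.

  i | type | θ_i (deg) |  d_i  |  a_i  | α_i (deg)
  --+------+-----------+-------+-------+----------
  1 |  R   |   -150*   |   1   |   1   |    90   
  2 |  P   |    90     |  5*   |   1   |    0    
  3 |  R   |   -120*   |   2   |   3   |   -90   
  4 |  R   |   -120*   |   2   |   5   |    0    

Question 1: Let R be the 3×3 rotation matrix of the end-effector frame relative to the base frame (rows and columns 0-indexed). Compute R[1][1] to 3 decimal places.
End-effector y-axis (col 1 of R) = (-0.8995,0.0580,-0.4330)
R[1][1] = 0.0580

0.058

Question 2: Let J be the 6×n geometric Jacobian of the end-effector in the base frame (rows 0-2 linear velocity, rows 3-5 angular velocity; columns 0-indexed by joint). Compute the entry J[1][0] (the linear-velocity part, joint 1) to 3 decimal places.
-7.772

axis z_0 = ẑ; lever o_n−o_0 = (-7.7721,8.5957,3.4821)
cross product → J_v[:, 0] = (-8.5957,-7.7721,0.0000)
J_ω[:, 0] = z_0
entry J[1][0] = -7.7721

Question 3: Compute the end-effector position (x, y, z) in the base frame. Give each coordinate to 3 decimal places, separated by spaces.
after link 1: o_1 = (-0.8660, -0.5000, 1.0000)
after link 2: o_2 = (-3.3660, 3.8301, 2.0000)
after link 3: o_3 = (-6.6160, 4.2631, 0.5000)
after link 4: o_4 = (-7.7721, 8.5957, 3.4821)

-7.772 8.596 3.482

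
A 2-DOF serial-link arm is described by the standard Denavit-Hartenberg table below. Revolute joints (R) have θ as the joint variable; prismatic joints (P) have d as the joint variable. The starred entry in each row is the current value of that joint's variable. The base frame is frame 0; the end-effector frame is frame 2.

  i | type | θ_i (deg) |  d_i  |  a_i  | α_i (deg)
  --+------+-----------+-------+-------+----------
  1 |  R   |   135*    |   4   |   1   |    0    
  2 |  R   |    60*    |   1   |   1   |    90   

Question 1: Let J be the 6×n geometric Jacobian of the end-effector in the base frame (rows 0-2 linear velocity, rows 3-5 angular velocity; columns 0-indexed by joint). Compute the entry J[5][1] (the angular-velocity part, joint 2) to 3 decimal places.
1.000

axis z_1 = (0.0000,0.0000,1.0000); lever o_n−o_1 = (-0.9659,-0.2588,1.0000)
cross product → J_v[:, 1] = (0.2588,-0.9659,0.0000)
J_ω[:, 1] = z_1
entry J[5][1] = 1.0000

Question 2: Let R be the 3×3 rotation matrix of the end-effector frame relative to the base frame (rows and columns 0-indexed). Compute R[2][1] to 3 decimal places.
End-effector y-axis (col 1 of R) = (0.0000,-0.0000,1.0000)
R[2][1] = 1.0000

1.000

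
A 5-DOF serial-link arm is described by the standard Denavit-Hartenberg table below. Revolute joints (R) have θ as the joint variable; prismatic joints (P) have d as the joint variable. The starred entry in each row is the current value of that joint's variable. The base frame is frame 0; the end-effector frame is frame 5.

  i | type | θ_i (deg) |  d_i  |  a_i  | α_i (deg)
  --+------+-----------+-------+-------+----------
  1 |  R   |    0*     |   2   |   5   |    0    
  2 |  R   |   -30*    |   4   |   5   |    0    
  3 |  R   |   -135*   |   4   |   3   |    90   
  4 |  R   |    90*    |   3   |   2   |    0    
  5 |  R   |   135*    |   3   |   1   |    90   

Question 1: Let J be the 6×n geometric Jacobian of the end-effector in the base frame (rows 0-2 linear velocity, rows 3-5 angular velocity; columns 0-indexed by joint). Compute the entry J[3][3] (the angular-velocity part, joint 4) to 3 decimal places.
-0.259

axis z_3 = (-0.2588,0.9659,0.0000); lever o_n−o_3 = (-0.8699,5.9786,1.2929)
cross product → J_v[:, 3] = (1.2488,0.3346,-0.7071)
J_ω[:, 3] = z_3
entry J[3][3] = -0.2588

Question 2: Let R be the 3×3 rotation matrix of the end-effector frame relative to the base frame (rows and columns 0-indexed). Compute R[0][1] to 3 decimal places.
-0.259

End-effector y-axis (col 1 of R) = (-0.2588,0.9659,0.0000)
R[0][1] = -0.2588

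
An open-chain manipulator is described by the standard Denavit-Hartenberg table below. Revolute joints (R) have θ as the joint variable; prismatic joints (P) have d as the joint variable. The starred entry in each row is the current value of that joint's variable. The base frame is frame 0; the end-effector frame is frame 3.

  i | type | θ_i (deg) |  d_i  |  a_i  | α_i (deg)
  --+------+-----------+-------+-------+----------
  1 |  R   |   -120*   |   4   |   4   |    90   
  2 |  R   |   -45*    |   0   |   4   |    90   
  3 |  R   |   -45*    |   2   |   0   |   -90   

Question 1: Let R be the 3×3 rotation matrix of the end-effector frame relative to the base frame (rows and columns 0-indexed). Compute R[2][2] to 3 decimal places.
-0.500

End-effector z-axis (col 2 of R) = (-0.8624,-0.0795,-0.5000)
R[2][2] = -0.5000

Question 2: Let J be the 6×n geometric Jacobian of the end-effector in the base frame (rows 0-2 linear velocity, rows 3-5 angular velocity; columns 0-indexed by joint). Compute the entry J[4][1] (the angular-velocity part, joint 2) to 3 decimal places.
axis z_1 = (-0.8660,0.5000,0.0000); lever o_n−o_1 = (-0.7071,-1.2247,-4.2426)
cross product → J_v[:, 1] = (-2.1213,-3.6742,1.4142)
J_ω[:, 1] = z_1
entry J[4][1] = 0.5000

0.500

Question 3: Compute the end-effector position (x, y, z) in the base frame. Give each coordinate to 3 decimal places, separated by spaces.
-2.707 -4.689 -0.243

after link 1: o_1 = (-2.0000, -3.4641, 4.0000)
after link 2: o_2 = (-3.4142, -5.9136, 1.1716)
after link 3: o_3 = (-2.7071, -4.6888, -0.2426)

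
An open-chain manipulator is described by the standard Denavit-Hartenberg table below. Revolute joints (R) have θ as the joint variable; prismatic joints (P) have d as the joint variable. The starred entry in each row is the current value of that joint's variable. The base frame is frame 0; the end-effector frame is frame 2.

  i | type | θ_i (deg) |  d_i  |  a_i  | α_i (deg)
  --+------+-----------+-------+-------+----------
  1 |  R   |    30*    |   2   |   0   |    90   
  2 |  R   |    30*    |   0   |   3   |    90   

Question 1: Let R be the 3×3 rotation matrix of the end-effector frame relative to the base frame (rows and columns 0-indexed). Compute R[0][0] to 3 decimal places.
End-effector x-axis (col 0 of R) = (0.7500,0.4330,0.5000)
R[0][0] = 0.7500

0.750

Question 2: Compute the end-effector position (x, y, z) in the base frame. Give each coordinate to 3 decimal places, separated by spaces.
2.250 1.299 3.500

after link 1: o_1 = (0.0000, 0.0000, 2.0000)
after link 2: o_2 = (2.2500, 1.2990, 3.5000)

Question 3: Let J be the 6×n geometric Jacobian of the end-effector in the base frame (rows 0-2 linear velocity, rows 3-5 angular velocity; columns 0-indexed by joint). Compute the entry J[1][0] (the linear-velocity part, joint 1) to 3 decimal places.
axis z_0 = ẑ; lever o_n−o_0 = (2.2500,1.2990,3.5000)
cross product → J_v[:, 0] = (-1.2990,2.2500,0.0000)
J_ω[:, 0] = z_0
entry J[1][0] = 2.2500

2.250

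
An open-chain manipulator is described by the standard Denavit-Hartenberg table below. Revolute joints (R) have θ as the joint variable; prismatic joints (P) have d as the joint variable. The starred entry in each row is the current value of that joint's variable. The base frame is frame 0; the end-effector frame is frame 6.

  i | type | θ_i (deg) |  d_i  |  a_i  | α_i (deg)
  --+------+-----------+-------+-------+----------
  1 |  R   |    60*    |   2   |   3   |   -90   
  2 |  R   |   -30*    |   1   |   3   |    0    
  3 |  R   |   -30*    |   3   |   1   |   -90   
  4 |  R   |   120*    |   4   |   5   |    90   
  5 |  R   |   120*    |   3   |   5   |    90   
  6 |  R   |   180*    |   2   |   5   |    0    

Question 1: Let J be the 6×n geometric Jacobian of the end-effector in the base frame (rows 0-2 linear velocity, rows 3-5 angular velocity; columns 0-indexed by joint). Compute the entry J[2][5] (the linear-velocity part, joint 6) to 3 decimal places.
-3.750

axis z_5 = (0.7578,-0.1875,-0.6250); lever o_n−o_5 = (1.2030,-5.2464,-0.1675)
cross product → J_v[:, 5] = (-3.2476,-0.6250,-3.7500)
J_ω[:, 5] = z_5
entry J[2][5] = -3.7500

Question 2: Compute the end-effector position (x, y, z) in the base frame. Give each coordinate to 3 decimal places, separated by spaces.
7.906 7.033 1.201

after link 1: o_1 = (1.5000, 2.5981, 2.0000)
after link 2: o_2 = (1.9330, 5.3481, 3.5000)
after link 3: o_3 = (-0.4151, 7.2811, 4.3660)
after link 4: o_4 = (4.4420, 7.0335, 0.2010)
after link 5: o_5 = (6.7030, 12.2799, 1.3684)
after link 6: o_6 = (7.9061, 7.0335, 1.2010)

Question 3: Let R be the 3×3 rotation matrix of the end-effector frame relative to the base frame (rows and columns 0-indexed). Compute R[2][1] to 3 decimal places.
End-effector y-axis (col 1 of R) = (-0.6495,-0.1250,-0.7500)
R[2][1] = -0.7500

-0.750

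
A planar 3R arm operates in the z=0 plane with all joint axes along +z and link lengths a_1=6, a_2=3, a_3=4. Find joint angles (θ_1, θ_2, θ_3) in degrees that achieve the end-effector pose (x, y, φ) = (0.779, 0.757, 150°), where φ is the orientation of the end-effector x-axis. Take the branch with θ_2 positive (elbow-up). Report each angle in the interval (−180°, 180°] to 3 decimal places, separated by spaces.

-45.005 134.989 60.016

wrist centre = target − a_3·(cos φ, sin φ) = (4.2431, -1.2430)
cos θ_2 = (19.5490−6²−3²)/(2·6·3) = -0.7070; θ_2 = 134.9892° (elbow-up)
β = atan2(-1.2430,4.2431) = -16.3277°; ψ = atan2(2.1217,3.8791) = 28.6771°
θ_1 = β − ψ = -45.0049°
θ_3 = φ − θ_1 − θ_2 = 60.0157° (wrapped to (-180°,180°])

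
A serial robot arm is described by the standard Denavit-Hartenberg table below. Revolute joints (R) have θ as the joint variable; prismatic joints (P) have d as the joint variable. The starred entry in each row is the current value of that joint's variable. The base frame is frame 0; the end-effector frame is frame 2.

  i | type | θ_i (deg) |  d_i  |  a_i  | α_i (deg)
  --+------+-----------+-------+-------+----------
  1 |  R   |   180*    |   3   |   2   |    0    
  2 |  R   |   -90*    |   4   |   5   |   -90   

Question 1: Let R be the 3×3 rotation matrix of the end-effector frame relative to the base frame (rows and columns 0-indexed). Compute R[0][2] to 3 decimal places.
End-effector z-axis (col 2 of R) = (-1.0000,0.0000,0.0000)
R[0][2] = -1.0000

-1.000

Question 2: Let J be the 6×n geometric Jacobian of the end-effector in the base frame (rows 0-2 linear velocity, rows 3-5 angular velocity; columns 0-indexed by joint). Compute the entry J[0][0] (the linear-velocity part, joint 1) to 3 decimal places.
axis z_0 = ẑ; lever o_n−o_0 = (-2.0000,5.0000,7.0000)
cross product → J_v[:, 0] = (-5.0000,-2.0000,0.0000)
J_ω[:, 0] = z_0
entry J[0][0] = -5.0000

-5.000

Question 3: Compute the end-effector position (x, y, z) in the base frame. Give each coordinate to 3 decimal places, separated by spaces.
after link 1: o_1 = (-2.0000, 0.0000, 3.0000)
after link 2: o_2 = (-2.0000, 5.0000, 7.0000)

-2.000 5.000 7.000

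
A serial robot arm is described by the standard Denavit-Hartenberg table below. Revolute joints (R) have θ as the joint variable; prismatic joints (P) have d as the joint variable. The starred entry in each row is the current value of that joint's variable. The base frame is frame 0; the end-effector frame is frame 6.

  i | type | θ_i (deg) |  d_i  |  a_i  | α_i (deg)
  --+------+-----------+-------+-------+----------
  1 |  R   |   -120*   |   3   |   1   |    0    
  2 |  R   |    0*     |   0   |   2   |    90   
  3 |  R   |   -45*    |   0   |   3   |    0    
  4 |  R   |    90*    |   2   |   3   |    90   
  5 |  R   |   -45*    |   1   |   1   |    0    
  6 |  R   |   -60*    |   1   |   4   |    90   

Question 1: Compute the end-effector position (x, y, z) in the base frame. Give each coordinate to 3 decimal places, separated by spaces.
-1.986 -8.581 1.354

after link 1: o_1 = (-0.5000, -0.8660, 3.0000)
after link 2: o_2 = (-1.5000, -2.5981, 3.0000)
after link 3: o_3 = (-2.5607, -4.4352, 0.8787)
after link 4: o_4 = (-5.3534, -5.2723, 3.0000)
after link 5: o_5 = (-5.3446, -6.6712, 2.7929)
after link 6: o_6 = (-1.9860, -8.5815, 1.3537)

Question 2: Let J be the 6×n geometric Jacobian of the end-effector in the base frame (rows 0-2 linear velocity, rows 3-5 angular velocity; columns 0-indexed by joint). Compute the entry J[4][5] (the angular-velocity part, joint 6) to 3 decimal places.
axis z_5 = (-0.3536,-0.6124,-0.7071); lever o_n−o_5 = (3.3585,-1.9102,-1.4392)
cross product → J_v[:, 5] = (-0.4694,-2.8837,2.7321)
J_ω[:, 5] = z_5
entry J[4][5] = -0.6124

-0.612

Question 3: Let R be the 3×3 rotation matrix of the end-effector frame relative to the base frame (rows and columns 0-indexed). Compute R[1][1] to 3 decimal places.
End-effector y-axis (col 1 of R) = (-0.3536,-0.6124,-0.7071)
R[1][1] = -0.6124

-0.612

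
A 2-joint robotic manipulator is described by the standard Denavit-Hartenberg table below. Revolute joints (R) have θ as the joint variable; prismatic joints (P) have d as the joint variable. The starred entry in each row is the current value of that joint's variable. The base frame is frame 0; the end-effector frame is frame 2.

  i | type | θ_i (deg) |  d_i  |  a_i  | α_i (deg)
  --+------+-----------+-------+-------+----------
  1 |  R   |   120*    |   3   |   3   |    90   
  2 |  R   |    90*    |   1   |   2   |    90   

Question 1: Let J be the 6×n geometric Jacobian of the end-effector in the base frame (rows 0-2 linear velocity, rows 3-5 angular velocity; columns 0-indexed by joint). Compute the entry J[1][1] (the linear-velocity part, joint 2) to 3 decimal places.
-1.732

axis z_1 = (0.8660,0.5000,0.0000); lever o_n−o_1 = (0.8660,0.5000,2.0000)
cross product → J_v[:, 1] = (1.0000,-1.7321,0.0000)
J_ω[:, 1] = z_1
entry J[1][1] = -1.7321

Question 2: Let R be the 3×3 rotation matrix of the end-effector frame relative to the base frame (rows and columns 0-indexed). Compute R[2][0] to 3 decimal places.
1.000

End-effector x-axis (col 0 of R) = (-0.0000,0.0000,1.0000)
R[2][0] = 1.0000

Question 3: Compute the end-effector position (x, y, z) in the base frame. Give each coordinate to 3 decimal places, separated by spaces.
after link 1: o_1 = (-1.5000, 2.5981, 3.0000)
after link 2: o_2 = (-0.6340, 3.0981, 5.0000)

-0.634 3.098 5.000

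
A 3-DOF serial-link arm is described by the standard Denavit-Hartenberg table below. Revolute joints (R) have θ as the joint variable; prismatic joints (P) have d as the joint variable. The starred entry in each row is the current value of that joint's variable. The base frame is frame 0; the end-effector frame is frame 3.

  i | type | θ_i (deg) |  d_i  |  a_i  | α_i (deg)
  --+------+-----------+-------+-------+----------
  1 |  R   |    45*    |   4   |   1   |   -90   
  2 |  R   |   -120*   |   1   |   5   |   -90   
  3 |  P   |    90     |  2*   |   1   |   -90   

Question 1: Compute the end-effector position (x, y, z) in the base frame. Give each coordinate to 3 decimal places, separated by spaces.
after link 1: o_1 = (0.7071, 0.7071, 4.0000)
after link 2: o_2 = (-1.7678, -0.3536, 8.3301)
after link 3: o_3 = (0.1641, 0.1641, 9.3301)

0.164 0.164 9.330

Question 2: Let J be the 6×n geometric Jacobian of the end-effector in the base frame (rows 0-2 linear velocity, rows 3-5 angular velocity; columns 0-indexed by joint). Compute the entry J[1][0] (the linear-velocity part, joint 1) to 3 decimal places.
0.164

axis z_0 = ẑ; lever o_n−o_0 = (0.1641,0.1641,9.3301)
cross product → J_v[:, 0] = (-0.1641,0.1641,0.0000)
J_ω[:, 0] = z_0
entry J[1][0] = 0.1641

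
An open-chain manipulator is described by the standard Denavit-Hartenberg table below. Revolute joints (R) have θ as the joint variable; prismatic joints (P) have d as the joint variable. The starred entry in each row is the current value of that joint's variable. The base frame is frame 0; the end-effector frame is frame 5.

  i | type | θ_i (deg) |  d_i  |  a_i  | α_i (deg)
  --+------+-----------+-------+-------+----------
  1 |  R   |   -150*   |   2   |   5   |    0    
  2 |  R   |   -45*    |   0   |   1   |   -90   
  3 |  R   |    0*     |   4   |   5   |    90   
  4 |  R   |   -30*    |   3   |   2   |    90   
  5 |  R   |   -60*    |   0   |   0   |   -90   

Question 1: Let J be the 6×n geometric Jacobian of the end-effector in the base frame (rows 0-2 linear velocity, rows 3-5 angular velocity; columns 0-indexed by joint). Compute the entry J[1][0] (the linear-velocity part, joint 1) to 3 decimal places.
axis z_0 = ẑ; lever o_n−o_0 = (-12.5752,-3.3966,5.0000)
cross product → J_v[:, 0] = (3.3966,-12.5752,0.0000)
J_ω[:, 0] = z_0
entry J[1][0] = -12.5752

-12.575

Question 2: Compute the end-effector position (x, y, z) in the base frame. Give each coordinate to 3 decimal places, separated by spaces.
after link 1: o_1 = (-4.3301, -2.5000, 2.0000)
after link 2: o_2 = (-5.2961, -2.2412, 2.0000)
after link 3: o_3 = (-11.1610, -4.8108, 2.0000)
after link 4: o_4 = (-12.5752, -3.3966, 5.0000)
after link 5: o_5 = (-12.5752, -3.3966, 5.0000)

-12.575 -3.397 5.000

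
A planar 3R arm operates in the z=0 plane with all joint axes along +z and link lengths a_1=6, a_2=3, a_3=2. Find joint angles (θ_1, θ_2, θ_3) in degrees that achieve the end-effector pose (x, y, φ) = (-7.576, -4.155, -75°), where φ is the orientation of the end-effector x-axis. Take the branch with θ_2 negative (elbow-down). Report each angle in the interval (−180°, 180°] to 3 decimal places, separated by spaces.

-149.998 -45.015 120.012

wrist centre = target − a_3·(cos φ, sin φ) = (-8.0936, -2.2231)
cos θ_2 = (70.4494−6²−3²)/(2·6·3) = 0.7069; θ_2 = -45.0146° (elbow-down)
β = atan2(-2.2231,-8.0936) = -164.6409°; ψ = atan2(-2.1219,8.1208) = -14.6433°
θ_1 = β − ψ = -149.9976°
θ_3 = φ − θ_1 − θ_2 = 120.0122° (wrapped to (-180°,180°])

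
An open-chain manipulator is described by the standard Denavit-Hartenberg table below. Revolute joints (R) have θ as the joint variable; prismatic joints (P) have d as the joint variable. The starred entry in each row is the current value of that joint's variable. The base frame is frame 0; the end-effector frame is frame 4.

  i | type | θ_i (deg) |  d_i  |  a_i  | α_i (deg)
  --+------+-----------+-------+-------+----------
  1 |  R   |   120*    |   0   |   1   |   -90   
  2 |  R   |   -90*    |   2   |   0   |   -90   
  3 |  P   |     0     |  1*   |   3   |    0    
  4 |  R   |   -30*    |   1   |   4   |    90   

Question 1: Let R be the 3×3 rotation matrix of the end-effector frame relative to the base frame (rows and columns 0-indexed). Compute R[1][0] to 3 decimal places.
End-effector x-axis (col 0 of R) = (-0.4330,-0.2500,0.8660)
R[1][0] = -0.2500

-0.250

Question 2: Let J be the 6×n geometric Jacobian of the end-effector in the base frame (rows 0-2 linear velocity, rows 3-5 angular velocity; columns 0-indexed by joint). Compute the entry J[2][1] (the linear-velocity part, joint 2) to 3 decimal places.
axis z_1 = (-0.8660,-0.5000,0.0000); lever o_n−o_1 = (-4.4641,-0.2679,6.4641)
cross product → J_v[:, 1] = (-3.2321,5.5981,-2.0000)
J_ω[:, 1] = z_1
entry J[2][1] = -2.0000

-2.000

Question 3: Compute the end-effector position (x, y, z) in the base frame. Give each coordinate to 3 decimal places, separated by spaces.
after link 1: o_1 = (-0.5000, 0.8660, 0.0000)
after link 2: o_2 = (-2.2321, -0.1340, 0.0000)
after link 3: o_3 = (-2.7321, 0.7321, 3.0000)
after link 4: o_4 = (-4.9641, 0.5981, 6.4641)

-4.964 0.598 6.464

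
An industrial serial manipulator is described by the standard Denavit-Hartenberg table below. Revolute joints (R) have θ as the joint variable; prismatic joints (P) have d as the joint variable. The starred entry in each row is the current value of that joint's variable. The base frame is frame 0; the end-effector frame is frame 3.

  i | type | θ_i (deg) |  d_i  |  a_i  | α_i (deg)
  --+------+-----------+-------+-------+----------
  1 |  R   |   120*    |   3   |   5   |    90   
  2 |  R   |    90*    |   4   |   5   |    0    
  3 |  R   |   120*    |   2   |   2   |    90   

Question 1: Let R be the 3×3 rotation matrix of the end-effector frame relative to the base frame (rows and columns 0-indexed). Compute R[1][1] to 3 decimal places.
End-effector y-axis (col 1 of R) = (0.8660,0.5000,0.0000)
R[1][1] = 0.5000

0.500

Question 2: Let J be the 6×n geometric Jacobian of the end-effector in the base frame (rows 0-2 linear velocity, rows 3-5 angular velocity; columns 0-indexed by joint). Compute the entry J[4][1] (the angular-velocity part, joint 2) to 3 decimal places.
0.500

axis z_1 = (0.8660,0.5000,0.0000); lever o_n−o_1 = (6.0622,1.5000,4.0000)
cross product → J_v[:, 1] = (2.0000,-3.4641,-1.7321)
J_ω[:, 1] = z_1
entry J[4][1] = 0.5000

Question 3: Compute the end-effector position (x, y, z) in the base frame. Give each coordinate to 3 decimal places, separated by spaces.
after link 1: o_1 = (-2.5000, 4.3301, 3.0000)
after link 2: o_2 = (0.9641, 6.3301, 8.0000)
after link 3: o_3 = (3.5622, 5.8301, 7.0000)

3.562 5.830 7.000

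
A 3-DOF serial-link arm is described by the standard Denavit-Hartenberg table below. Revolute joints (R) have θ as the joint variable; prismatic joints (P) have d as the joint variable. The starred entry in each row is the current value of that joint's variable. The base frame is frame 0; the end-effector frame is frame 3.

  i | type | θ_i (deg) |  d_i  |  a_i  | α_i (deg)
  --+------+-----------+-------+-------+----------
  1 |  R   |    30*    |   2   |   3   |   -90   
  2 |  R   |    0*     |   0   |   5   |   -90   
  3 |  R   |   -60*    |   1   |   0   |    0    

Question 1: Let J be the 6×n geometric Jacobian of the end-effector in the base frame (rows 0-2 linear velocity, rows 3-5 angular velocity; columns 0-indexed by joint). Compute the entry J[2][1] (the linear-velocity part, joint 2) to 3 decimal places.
axis z_1 = (-0.5000,0.8660,0.0000); lever o_n−o_1 = (4.3301,2.5000,-1.0000)
cross product → J_v[:, 1] = (-0.8660,-0.5000,-5.0000)
J_ω[:, 1] = z_1
entry J[2][1] = -5.0000

-5.000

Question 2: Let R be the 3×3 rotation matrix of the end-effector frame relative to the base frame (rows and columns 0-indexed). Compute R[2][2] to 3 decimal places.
End-effector z-axis (col 2 of R) = (-0.0000,0.0000,-1.0000)
R[2][2] = -1.0000

-1.000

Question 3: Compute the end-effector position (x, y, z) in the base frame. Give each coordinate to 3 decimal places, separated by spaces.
after link 1: o_1 = (2.5981, 1.5000, 2.0000)
after link 2: o_2 = (6.9282, 4.0000, 2.0000)
after link 3: o_3 = (6.9282, 4.0000, 1.0000)

6.928 4.000 1.000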